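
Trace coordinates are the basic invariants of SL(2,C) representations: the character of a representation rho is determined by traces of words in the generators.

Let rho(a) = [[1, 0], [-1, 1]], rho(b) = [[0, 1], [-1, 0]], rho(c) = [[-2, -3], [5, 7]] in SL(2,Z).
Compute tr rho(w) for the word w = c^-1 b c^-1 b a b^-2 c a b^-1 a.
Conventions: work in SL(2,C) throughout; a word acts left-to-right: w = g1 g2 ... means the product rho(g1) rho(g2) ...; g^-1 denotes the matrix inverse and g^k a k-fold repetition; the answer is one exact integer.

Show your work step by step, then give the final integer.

305

rho(c^-1) = [[7, 3], [-5, -2]]
... * rho(b) = [[0, 1], [-1, 0]]  ->  [[-3, 7], [2, -5]]
... * rho(c^-1) = [[7, 3], [-5, -2]]  ->  [[-56, -23], [39, 16]]
... * rho(b) = [[0, 1], [-1, 0]]  ->  [[23, -56], [-16, 39]]
... * rho(a) = [[1, 0], [-1, 1]]  ->  [[79, -56], [-55, 39]]
... * rho(b^-1) = [[0, -1], [1, 0]]  ->  [[-56, -79], [39, 55]]
... * rho(b^-1) = [[0, -1], [1, 0]]  ->  [[-79, 56], [55, -39]]
... * rho(c) = [[-2, -3], [5, 7]]  ->  [[438, 629], [-305, -438]]
... * rho(a) = [[1, 0], [-1, 1]]  ->  [[-191, 629], [133, -438]]
... * rho(b^-1) = [[0, -1], [1, 0]]  ->  [[629, 191], [-438, -133]]
... * rho(a) = [[1, 0], [-1, 1]]  ->  [[438, 191], [-305, -133]]
tr = 438 + -133 = 305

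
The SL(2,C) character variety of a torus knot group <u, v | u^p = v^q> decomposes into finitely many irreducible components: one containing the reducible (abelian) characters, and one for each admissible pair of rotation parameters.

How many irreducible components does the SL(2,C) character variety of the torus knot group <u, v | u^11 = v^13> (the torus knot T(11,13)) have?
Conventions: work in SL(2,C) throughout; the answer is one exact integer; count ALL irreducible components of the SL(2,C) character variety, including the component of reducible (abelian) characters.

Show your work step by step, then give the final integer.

61

In the torus knot group T(11,13), u^11 = v^13 is central, so an irreducible representation sends it to +I or -I (Schur).
So on each irreducible component the traces are pinned: tr(u) = 2*cos(pi*alpha/11) with 1 <= alpha <= 10, tr(v) = 2*cos(pi*beta/13) with 1 <= beta <= 12.
Consistency of u^11 = (-1)^alpha I with v^13 = (-1)^beta I forces alpha = beta (mod 2).
Enumerate parity-matched pairs: 5*6 odd-odd plus 5*6 even-even gives 60.
components with irreducible characters: 60; plus the single component of reducible (abelian) characters: total 61.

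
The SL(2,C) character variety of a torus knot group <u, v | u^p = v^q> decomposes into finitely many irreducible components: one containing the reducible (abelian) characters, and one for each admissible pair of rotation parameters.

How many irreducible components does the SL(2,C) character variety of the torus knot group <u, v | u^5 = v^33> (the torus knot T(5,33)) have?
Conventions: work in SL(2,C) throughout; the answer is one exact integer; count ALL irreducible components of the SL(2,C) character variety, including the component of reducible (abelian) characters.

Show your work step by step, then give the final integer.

For T(5,33): irreducibility forces the central element u^5 = v^33 to one of +I, -I.
So on each irreducible component the traces are pinned: tr(u) = 2*cos(pi*alpha/5) with 1 <= alpha <= 4, tr(v) = 2*cos(pi*beta/33) with 1 <= beta <= 32.
u^5 = (-1)^alpha I and v^33 = (-1)^beta I must agree, so alpha and beta have equal parity.
Counting: 2 odd alphas x 16 odd betas + 2 even alphas x 16 even betas = 32 + 32 = 64.
That is 64 components of irreducible characters, and with the reducible (abelian) component the total is 65.

65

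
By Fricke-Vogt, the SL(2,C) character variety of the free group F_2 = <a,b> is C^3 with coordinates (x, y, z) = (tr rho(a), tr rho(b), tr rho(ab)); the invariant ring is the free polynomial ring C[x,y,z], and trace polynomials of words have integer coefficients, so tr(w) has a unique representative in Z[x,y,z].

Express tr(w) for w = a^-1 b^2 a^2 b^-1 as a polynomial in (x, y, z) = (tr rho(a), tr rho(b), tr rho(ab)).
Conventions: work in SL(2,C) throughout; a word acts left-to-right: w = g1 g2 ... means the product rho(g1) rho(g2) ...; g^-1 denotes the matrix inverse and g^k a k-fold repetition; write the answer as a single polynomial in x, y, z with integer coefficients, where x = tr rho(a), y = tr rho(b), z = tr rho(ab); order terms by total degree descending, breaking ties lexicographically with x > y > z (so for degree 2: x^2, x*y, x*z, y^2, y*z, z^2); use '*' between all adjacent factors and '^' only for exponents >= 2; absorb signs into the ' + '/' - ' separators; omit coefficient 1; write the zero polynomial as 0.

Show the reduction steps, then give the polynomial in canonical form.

trace(b^2 a) = trace(b)*trace(a b) - trace(a) = y*z - x
trace(b^2) = trace(b)*trace(b) - trace(1) = y^2 - 2
trace(b a^2 b) = trace(a)*trace(b^2 a) - trace(b^2) = x*y*z - x^2 - y^2 + 2
trace(b a^2) = trace(a)*trace(b a) - trace(b) = x*z - y
trace(b^2 a^2 b) = trace(b)*trace(b a^2 b) - trace(b a^2) = x*y^2*z - x^2*y - y^3 - x*z + 3*y
trace(b a b a) = trace(b a)*trace(b a) - trace(1)   [split at repeated b] = z^2 - 2
trace(a^2 b a b) = trace(a)*trace(b a b a) - trace(b a b) = x*z^2 - y*z - x
trace(a^2 b a) = trace(a)*trace(b a^2) - trace(b a) = x^2*z - x*y - z
trace(b^2 a^2 b a) = trace(b)*trace(a^2 b a b) - trace(a^2 b a) = x*y*z^2 - x^2*z - y^2*z + z
trace(a^-1 b^2 a^2 b) = trace(b^2 a^2 b)*trace(a) - trace(b^2 a^2 b a) = x^2*y^2*z - x^3*y - x*y^3 - x*y*z^2 + y^2*z + 3*x*y - z
trace(a^-1 b^2 a^2 b^-1) = trace(a^-1 b^2 a^2)*trace(b) - trace(a^-1 b^2 a^2 b) = -x^2*y^2*z + x^3*y + x*y^3 + x*y*z^2 - 4*x*y + z

-x^2*y^2*z + x^3*y + x*y^3 + x*y*z^2 - 4*x*y + z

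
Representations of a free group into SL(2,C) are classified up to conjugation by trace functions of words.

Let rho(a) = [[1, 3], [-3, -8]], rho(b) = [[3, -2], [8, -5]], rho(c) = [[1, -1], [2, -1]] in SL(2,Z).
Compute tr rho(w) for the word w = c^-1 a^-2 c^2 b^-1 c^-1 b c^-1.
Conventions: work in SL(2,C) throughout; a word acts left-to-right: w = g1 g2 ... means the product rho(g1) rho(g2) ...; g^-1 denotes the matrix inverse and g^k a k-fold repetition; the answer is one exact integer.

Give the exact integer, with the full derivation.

-2310

rho(c^-1) = [[-1, 1], [-2, 1]]
... * rho(a^-1) = [[-8, -3], [3, 1]]  ->  [[11, 4], [19, 7]]
... * rho(a^-1) = [[-8, -3], [3, 1]]  ->  [[-76, -29], [-131, -50]]
... * rho(c) = [[1, -1], [2, -1]]  ->  [[-134, 105], [-231, 181]]
... * rho(c) = [[1, -1], [2, -1]]  ->  [[76, 29], [131, 50]]
... * rho(b^-1) = [[-5, 2], [-8, 3]]  ->  [[-612, 239], [-1055, 412]]
... * rho(c^-1) = [[-1, 1], [-2, 1]]  ->  [[134, -373], [231, -643]]
... * rho(b) = [[3, -2], [8, -5]]  ->  [[-2582, 1597], [-4451, 2753]]
... * rho(c^-1) = [[-1, 1], [-2, 1]]  ->  [[-612, -985], [-1055, -1698]]
tr = -612 + -1698 = -2310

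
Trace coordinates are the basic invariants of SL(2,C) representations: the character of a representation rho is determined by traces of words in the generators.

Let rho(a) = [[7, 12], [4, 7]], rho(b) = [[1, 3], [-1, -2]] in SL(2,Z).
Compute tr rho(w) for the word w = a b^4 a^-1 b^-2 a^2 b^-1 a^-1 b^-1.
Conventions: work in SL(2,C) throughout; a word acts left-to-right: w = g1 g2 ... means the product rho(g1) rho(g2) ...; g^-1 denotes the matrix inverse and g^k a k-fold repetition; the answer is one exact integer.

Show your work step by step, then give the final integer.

294350

rho(a) = [[7, 12], [4, 7]]
... * rho(b) = [[1, 3], [-1, -2]]  ->  [[-5, -3], [-3, -2]]
... * rho(b) = [[1, 3], [-1, -2]]  ->  [[-2, -9], [-1, -5]]
... * rho(b) = [[1, 3], [-1, -2]]  ->  [[7, 12], [4, 7]]
... * rho(b) = [[1, 3], [-1, -2]]  ->  [[-5, -3], [-3, -2]]
... * rho(a^-1) = [[7, -12], [-4, 7]]  ->  [[-23, 39], [-13, 22]]
... * rho(b^-1) = [[-2, -3], [1, 1]]  ->  [[85, 108], [48, 61]]
... * rho(b^-1) = [[-2, -3], [1, 1]]  ->  [[-62, -147], [-35, -83]]
... * rho(a) = [[7, 12], [4, 7]]  ->  [[-1022, -1773], [-577, -1001]]
... * rho(a) = [[7, 12], [4, 7]]  ->  [[-14246, -24675], [-8043, -13931]]
... * rho(b^-1) = [[-2, -3], [1, 1]]  ->  [[3817, 18063], [2155, 10198]]
... * rho(a^-1) = [[7, -12], [-4, 7]]  ->  [[-45533, 80637], [-25707, 45526]]
... * rho(b^-1) = [[-2, -3], [1, 1]]  ->  [[171703, 217236], [96940, 122647]]
tr = 171703 + 122647 = 294350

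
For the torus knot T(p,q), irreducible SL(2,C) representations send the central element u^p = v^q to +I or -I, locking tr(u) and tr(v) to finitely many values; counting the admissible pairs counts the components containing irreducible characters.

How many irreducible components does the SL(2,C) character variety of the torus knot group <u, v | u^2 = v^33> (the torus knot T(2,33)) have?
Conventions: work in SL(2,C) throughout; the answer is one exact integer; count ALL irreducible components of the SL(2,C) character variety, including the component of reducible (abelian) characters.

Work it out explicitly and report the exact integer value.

For T(2,33): irreducibility forces the central element u^2 = v^33 to one of +I, -I.
On an irreducible component, tr(u) is locked at 2*cos(pi*alpha/2) for some alpha in 1..1, and tr(v) at 2*cos(pi*beta/33) for some beta in 1..32.
The two central values (-1)^alpha I and (-1)^beta I must be the same matrix, so alpha and beta share a parity.
Counting: 1 odd alphas x 16 odd betas + 0 even alphas x 16 even betas = 16 + 0 = 16.
components with irreducible characters: 16; plus the single component of reducible (abelian) characters: total 17.

17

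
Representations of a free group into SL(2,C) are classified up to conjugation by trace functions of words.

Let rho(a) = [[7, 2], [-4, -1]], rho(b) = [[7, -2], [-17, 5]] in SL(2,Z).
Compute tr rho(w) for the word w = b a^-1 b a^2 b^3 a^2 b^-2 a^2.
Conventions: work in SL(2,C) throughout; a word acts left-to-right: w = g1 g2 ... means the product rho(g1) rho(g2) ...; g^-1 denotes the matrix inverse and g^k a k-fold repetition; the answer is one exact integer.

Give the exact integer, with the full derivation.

rho(b) = [[7, -2], [-17, 5]]
... * rho(a^-1) = [[-1, -2], [4, 7]]  ->  [[-15, -28], [37, 69]]
... * rho(b) = [[7, -2], [-17, 5]]  ->  [[371, -110], [-914, 271]]
... * rho(a) = [[7, 2], [-4, -1]]  ->  [[3037, 852], [-7482, -2099]]
... * rho(a) = [[7, 2], [-4, -1]]  ->  [[17851, 5222], [-43978, -12865]]
... * rho(b) = [[7, -2], [-17, 5]]  ->  [[36183, -9592], [-89141, 23631]]
... * rho(b) = [[7, -2], [-17, 5]]  ->  [[416345, -120326], [-1025714, 296437]]
... * rho(b) = [[7, -2], [-17, 5]]  ->  [[4959957, -1434320], [-12219427, 3533613]]
... * rho(a) = [[7, 2], [-4, -1]]  ->  [[40456979, 11354234], [-99670441, -27972467]]
... * rho(a) = [[7, 2], [-4, -1]]  ->  [[237781917, 69559724], [-585803219, -171368415]]
... * rho(b^-1) = [[5, 2], [17, 7]]  ->  [[2371424893, 962481902], [-5842279150, -2371185343]]
... * rho(b^-1) = [[5, 2], [17, 7]]  ->  [[28219316799, 11480223100], [-69521546581, -28282855701]]
... * rho(a) = [[7, 2], [-4, -1]]  ->  [[151614325193, 44958410498], [-373519403263, -110760237461]]
... * rho(a) = [[7, 2], [-4, -1]]  ->  [[881466634359, 258270239888], [-2171594872997, -636278569065]]
tr = 881466634359 + -636278569065 = 245188065294

245188065294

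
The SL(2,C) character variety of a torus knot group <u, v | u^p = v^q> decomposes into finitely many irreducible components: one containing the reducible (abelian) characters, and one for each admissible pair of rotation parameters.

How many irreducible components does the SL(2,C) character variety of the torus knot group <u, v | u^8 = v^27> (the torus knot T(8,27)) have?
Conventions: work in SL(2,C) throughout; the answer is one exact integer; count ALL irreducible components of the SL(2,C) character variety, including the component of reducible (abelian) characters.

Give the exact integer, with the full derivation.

For T(8,27): irreducibility forces the central element u^8 = v^27 to one of +I, -I.
On an irreducible component, tr(u) is locked at 2*cos(pi*alpha/8) for some alpha in 1..7, and tr(v) at 2*cos(pi*beta/27) for some beta in 1..26.
Consistency of u^8 = (-1)^alpha I with v^27 = (-1)^beta I forces alpha = beta (mod 2).
Enumerate parity-matched pairs: 4*13 odd-odd plus 3*13 even-even gives 91.
That is 91 components of irreducible characters, and with the reducible (abelian) component the total is 92.

92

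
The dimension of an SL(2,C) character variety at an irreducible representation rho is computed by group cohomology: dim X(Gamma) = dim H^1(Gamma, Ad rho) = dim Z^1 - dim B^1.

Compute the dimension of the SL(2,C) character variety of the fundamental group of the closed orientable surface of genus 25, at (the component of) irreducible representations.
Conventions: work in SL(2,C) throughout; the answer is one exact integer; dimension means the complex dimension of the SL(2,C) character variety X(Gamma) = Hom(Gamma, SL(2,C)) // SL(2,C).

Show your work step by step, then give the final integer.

pi_1 of the closed genus-25 surface has 50 generators bound by the single product-of-commutators relator.
A cocycle assigns one sl_2 vector per generator subject to the relator condition d_2(z) = 0: dim of the unconstrained space is 3*2g = 150.
At an irreducible rho, H^2 = coker(d_2) vanishes (Poincare duality: H^2 is dual to H^0 = invariants = 0), so d_2 is surjective onto sl_2 and dim Z^1 = 150 - 3 = 147.
As always at irreducible rho, dim B^1 = 3.
Hence dim X = 147 - 3 = 144.

144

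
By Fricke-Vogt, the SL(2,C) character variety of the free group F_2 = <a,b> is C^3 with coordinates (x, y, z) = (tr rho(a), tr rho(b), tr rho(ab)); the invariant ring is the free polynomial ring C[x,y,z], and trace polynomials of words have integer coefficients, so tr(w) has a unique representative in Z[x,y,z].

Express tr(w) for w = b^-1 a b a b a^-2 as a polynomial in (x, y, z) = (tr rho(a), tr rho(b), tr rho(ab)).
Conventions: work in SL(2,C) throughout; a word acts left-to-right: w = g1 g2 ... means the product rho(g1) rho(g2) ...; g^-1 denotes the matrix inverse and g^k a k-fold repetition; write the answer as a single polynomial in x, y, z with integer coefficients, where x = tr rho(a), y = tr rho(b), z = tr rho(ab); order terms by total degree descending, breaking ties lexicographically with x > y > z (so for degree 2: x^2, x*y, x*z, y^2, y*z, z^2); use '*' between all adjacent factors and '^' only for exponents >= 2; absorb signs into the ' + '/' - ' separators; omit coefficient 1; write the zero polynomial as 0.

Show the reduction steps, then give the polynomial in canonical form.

trace(b a b) = trace(b) * trace(a b) - trace(a)   [square of b] = y*z - x
trace(a b a b) = trace(a b) * trace(a b) - trace(1)   [split at a repeated a] = z^2 - 2
trace(a b a) = trace(a) * trace(b a) - trace(b)   [square of a] = x*z - y
trace(b a b a b) = trace(b) * trace(a b a b) - trace(a b a)   [square of b] = y*z^2 - x*z - y
trace(b a b a b a) = trace(a b a b) * trace(a b) - trace(b a)   [split at a repeated a] = z^3 - 3*z
trace(a b a b a^-1 b) = trace(b a b a b) * trace(a) - trace(b a b a b a)   [inverse elimination on a] = x*y*z^2 - x^2*z - z^3 - x*y + 3*z
trace(b^-1 a b a b a^-1) = trace(a b a b a^-1) * trace(b) - trace(a b a b a^-1 b)   [inverse elimination on b] = -x*y*z^2 + x^2*z + y^2*z + z^3 - 3*z
trace(b^-1 a b a b a^-2) = trace(b^-1 a b a b a^-1) * trace(a) - trace(b^-1 a b a b)   [inverse elimination on a] = -x^2*y*z^2 + x^3*z + x*y^2*z + x*z^3 - 4*x*z + y

-x^2*y*z^2 + x^3*z + x*y^2*z + x*z^3 - 4*x*z + y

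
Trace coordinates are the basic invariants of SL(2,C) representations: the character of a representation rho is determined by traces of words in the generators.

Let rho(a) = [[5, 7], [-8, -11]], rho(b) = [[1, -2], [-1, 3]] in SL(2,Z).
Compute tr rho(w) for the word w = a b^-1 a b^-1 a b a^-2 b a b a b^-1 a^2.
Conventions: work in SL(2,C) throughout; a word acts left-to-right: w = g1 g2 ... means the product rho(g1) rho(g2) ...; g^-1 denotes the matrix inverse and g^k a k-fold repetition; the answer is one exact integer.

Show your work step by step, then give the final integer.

rho(a) = [[5, 7], [-8, -11]]
... * rho(b^-1) = [[3, 2], [1, 1]]  ->  [[22, 17], [-35, -27]]
... * rho(a) = [[5, 7], [-8, -11]]  ->  [[-26, -33], [41, 52]]
... * rho(b^-1) = [[3, 2], [1, 1]]  ->  [[-111, -85], [175, 134]]
... * rho(a) = [[5, 7], [-8, -11]]  ->  [[125, 158], [-197, -249]]
... * rho(b) = [[1, -2], [-1, 3]]  ->  [[-33, 224], [52, -353]]
... * rho(a^-1) = [[-11, -7], [8, 5]]  ->  [[2155, 1351], [-3396, -2129]]
... * rho(a^-1) = [[-11, -7], [8, 5]]  ->  [[-12897, -8330], [20324, 13127]]
... * rho(b) = [[1, -2], [-1, 3]]  ->  [[-4567, 804], [7197, -1267]]
... * rho(a) = [[5, 7], [-8, -11]]  ->  [[-29267, -40813], [46121, 64316]]
... * rho(b) = [[1, -2], [-1, 3]]  ->  [[11546, -63905], [-18195, 100706]]
... * rho(a) = [[5, 7], [-8, -11]]  ->  [[568970, 783777], [-896623, -1235131]]
... * rho(b^-1) = [[3, 2], [1, 1]]  ->  [[2490687, 1921717], [-3925000, -3028377]]
... * rho(a) = [[5, 7], [-8, -11]]  ->  [[-2920301, -3704078], [4602016, 5837147]]
... * rho(a) = [[5, 7], [-8, -11]]  ->  [[15031119, 20302751], [-23687096, -31994505]]
tr = 15031119 + -31994505 = -16963386

-16963386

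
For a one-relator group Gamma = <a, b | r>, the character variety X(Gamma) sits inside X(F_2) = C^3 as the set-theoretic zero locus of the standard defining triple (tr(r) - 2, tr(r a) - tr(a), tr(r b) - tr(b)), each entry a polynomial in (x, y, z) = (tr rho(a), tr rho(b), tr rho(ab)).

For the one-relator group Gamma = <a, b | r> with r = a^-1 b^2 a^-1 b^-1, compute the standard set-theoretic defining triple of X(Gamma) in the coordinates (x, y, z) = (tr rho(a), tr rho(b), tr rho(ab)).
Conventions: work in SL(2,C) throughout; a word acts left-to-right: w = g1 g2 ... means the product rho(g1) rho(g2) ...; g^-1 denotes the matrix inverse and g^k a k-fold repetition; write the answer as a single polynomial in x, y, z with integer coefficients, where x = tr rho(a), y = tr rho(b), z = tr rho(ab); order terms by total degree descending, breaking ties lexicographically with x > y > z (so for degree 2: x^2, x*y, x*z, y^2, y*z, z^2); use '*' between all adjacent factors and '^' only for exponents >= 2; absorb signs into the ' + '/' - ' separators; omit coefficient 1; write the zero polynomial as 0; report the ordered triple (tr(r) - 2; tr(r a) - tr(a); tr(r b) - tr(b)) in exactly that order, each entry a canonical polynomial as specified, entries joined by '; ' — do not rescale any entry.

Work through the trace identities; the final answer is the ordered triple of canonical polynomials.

trace(b a^-1) = trace(b) trace(a) - trace(b a)   [inverse elimination on a] = x*y - z
trace(b^2) = trace(b) trace(b) - trace(1)   [square of b] = y^2 - 2
trace(b a b) = trace(b) trace(a b) - trace(a)   [square of b] = y*z - x
trace(b a b^2) = trace(b) trace(b a b) - trace(b a)   [square of b] = y^2*z - x*y - z
trace(a b a b) = trace(a b) trace(a b) - trace(1)   [split at a repeated a] = z^2 - 2
trace(a b a) = trace(a) trace(b a) - trace(b)   [square of a] = x*z - y
trace(b a b^2 a) = trace(b) trace(a b a b) - trace(a b a)   [square of b] = y*z^2 - x*z - y
trace(a b^2 a^-1 b) = trace(b a b^2) trace(a) - trace(b a b^2 a)   [inverse elimination on a] = x*y^2*z - x^2*y - y*z^2 + y
trace(b^2 a^-1 b^-1 a) = trace(a b^2 a^-1) trace(b) - trace(a b^2 a^-1 b)   [inverse elimination on b] = -x*y^2*z + x^2*y + y^3 + y*z^2 - 3*y
trace(a^-1 b^2 a^-1 b^-1) = trace(b^2 a^-1 b^-1) trace(a) - trace(b^2 a^-1 b^-1 a)   [inverse elimination on a] = x*y^2*z - y^3 - y*z^2 - x*z + 3*y
trace(b^2 a^-1) = trace(b^2) trace(a) - trace(b^2 a)   [inverse elimination on a] = x*y^2 - y*z - x
trace(a^-1 b^2 a^-1) = trace(b^2 a^-1) trace(a) - trace(b^2)   [inverse elimination on a] = x^2*y^2 - x*y*z - x^2 - y^2 + 2
assemble the triple (trace(r) - 2; trace(r a) - x; trace(r b) - y)

x*y^2*z - y^3 - y*z^2 - x*z + 3*y - 2; x*y - x - z; x^2*y^2 - x*y*z - x^2 - y^2 - y + 2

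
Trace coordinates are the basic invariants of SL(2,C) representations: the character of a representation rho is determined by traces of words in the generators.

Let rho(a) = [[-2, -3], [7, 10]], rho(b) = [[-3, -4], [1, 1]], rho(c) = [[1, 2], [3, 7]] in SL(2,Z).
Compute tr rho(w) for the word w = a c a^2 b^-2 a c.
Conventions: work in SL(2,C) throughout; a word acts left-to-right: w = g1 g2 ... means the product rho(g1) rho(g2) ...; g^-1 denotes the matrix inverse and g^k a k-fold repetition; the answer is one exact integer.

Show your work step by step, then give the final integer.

rho(a) = [[-2, -3], [7, 10]]
... * rho(c) = [[1, 2], [3, 7]]  ->  [[-11, -25], [37, 84]]
... * rho(a) = [[-2, -3], [7, 10]]  ->  [[-153, -217], [514, 729]]
... * rho(a) = [[-2, -3], [7, 10]]  ->  [[-1213, -1711], [4075, 5748]]
... * rho(b^-1) = [[1, 4], [-1, -3]]  ->  [[498, 281], [-1673, -944]]
... * rho(b^-1) = [[1, 4], [-1, -3]]  ->  [[217, 1149], [-729, -3860]]
... * rho(a) = [[-2, -3], [7, 10]]  ->  [[7609, 10839], [-25562, -36413]]
... * rho(c) = [[1, 2], [3, 7]]  ->  [[40126, 91091], [-134801, -306015]]
tr = 40126 + -306015 = -265889

-265889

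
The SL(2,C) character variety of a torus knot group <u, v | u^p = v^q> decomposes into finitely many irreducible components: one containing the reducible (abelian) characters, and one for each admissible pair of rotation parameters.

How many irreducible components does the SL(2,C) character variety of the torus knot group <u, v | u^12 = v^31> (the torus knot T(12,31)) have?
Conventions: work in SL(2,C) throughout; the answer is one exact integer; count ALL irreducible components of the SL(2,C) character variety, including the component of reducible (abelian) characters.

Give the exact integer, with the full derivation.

In the torus knot group T(12,31), u^12 = v^31 is central, so an irreducible representation sends it to +I or -I (Schur).
This locks tr(u) to 2*cos(pi*alpha/12), alpha in 1..11, and tr(v) to 2*cos(pi*beta/31), beta in 1..30, on each component of irreducible characters.
Consistency of u^12 = (-1)^alpha I with v^31 = (-1)^beta I forces alpha = beta (mod 2).
Enumerate parity-matched pairs: 6*15 odd-odd plus 5*15 even-even gives 165.
components with irreducible characters: 165; plus the single component of reducible (abelian) characters: total 166.

166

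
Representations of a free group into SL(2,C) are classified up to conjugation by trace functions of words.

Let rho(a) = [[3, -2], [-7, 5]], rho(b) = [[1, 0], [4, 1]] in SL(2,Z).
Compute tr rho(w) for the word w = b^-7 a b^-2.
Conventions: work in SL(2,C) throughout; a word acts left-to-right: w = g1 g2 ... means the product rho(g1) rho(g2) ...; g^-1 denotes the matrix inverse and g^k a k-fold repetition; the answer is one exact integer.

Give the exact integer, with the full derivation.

rho(b^-1) = [[1, 0], [-4, 1]]
... * rho(b^-1) = [[1, 0], [-4, 1]]  ->  [[1, 0], [-8, 1]]
... * rho(b^-1) = [[1, 0], [-4, 1]]  ->  [[1, 0], [-12, 1]]
... * rho(b^-1) = [[1, 0], [-4, 1]]  ->  [[1, 0], [-16, 1]]
... * rho(b^-1) = [[1, 0], [-4, 1]]  ->  [[1, 0], [-20, 1]]
... * rho(b^-1) = [[1, 0], [-4, 1]]  ->  [[1, 0], [-24, 1]]
... * rho(b^-1) = [[1, 0], [-4, 1]]  ->  [[1, 0], [-28, 1]]
... * rho(a) = [[3, -2], [-7, 5]]  ->  [[3, -2], [-91, 61]]
... * rho(b^-1) = [[1, 0], [-4, 1]]  ->  [[11, -2], [-335, 61]]
... * rho(b^-1) = [[1, 0], [-4, 1]]  ->  [[19, -2], [-579, 61]]
tr = 19 + 61 = 80

80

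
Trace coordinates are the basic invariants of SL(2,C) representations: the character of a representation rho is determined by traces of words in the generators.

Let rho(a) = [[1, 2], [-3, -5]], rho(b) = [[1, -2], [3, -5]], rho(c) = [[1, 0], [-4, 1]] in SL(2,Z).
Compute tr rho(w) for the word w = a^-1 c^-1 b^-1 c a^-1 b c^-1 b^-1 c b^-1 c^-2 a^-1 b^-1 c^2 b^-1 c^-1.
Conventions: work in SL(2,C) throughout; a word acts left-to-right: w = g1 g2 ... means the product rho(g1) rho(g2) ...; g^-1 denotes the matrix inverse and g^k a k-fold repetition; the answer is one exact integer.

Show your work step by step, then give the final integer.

-451291772

rho(a^-1) = [[-5, -2], [3, 1]]
... * rho(c^-1) = [[1, 0], [4, 1]]  ->  [[-13, -2], [7, 1]]
... * rho(b^-1) = [[-5, 2], [-3, 1]]  ->  [[71, -28], [-38, 15]]
... * rho(c) = [[1, 0], [-4, 1]]  ->  [[183, -28], [-98, 15]]
... * rho(a^-1) = [[-5, -2], [3, 1]]  ->  [[-999, -394], [535, 211]]
... * rho(b) = [[1, -2], [3, -5]]  ->  [[-2181, 3968], [1168, -2125]]
... * rho(c^-1) = [[1, 0], [4, 1]]  ->  [[13691, 3968], [-7332, -2125]]
... * rho(b^-1) = [[-5, 2], [-3, 1]]  ->  [[-80359, 31350], [43035, -16789]]
... * rho(c) = [[1, 0], [-4, 1]]  ->  [[-205759, 31350], [110191, -16789]]
... * rho(b^-1) = [[-5, 2], [-3, 1]]  ->  [[934745, -380168], [-500588, 203593]]
... * rho(c^-1) = [[1, 0], [4, 1]]  ->  [[-585927, -380168], [313784, 203593]]
... * rho(c^-1) = [[1, 0], [4, 1]]  ->  [[-2106599, -380168], [1128156, 203593]]
... * rho(a^-1) = [[-5, -2], [3, 1]]  ->  [[9392491, 3833030], [-5030001, -2052719]]
... * rho(b^-1) = [[-5, 2], [-3, 1]]  ->  [[-58461545, 22618012], [31308162, -12112721]]
... * rho(c) = [[1, 0], [-4, 1]]  ->  [[-148933593, 22618012], [79759046, -12112721]]
... * rho(c) = [[1, 0], [-4, 1]]  ->  [[-239405641, 22618012], [128209930, -12112721]]
... * rho(b^-1) = [[-5, 2], [-3, 1]]  ->  [[1129174169, -456193270], [-604711487, 244307139]]
... * rho(c^-1) = [[1, 0], [4, 1]]  ->  [[-695598911, -456193270], [372517069, 244307139]]
tr = -695598911 + 244307139 = -451291772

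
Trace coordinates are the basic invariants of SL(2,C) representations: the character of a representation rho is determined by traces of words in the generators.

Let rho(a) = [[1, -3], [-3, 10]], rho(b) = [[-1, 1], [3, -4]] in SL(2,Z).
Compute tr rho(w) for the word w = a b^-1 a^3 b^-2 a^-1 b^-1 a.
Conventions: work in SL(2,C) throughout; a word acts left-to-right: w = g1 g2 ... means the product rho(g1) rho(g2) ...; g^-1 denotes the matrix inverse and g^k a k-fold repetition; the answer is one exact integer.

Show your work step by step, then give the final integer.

-370402

rho(a) = [[1, -3], [-3, 10]]
... * rho(b^-1) = [[-4, -1], [-3, -1]]  ->  [[5, 2], [-18, -7]]
... * rho(a) = [[1, -3], [-3, 10]]  ->  [[-1, 5], [3, -16]]
... * rho(a) = [[1, -3], [-3, 10]]  ->  [[-16, 53], [51, -169]]
... * rho(a) = [[1, -3], [-3, 10]]  ->  [[-175, 578], [558, -1843]]
... * rho(b^-1) = [[-4, -1], [-3, -1]]  ->  [[-1034, -403], [3297, 1285]]
... * rho(b^-1) = [[-4, -1], [-3, -1]]  ->  [[5345, 1437], [-17043, -4582]]
... * rho(a^-1) = [[10, 3], [3, 1]]  ->  [[57761, 17472], [-184176, -55711]]
... * rho(b^-1) = [[-4, -1], [-3, -1]]  ->  [[-283460, -75233], [903837, 239887]]
... * rho(a) = [[1, -3], [-3, 10]]  ->  [[-57761, 98050], [184176, -312641]]
tr = -57761 + -312641 = -370402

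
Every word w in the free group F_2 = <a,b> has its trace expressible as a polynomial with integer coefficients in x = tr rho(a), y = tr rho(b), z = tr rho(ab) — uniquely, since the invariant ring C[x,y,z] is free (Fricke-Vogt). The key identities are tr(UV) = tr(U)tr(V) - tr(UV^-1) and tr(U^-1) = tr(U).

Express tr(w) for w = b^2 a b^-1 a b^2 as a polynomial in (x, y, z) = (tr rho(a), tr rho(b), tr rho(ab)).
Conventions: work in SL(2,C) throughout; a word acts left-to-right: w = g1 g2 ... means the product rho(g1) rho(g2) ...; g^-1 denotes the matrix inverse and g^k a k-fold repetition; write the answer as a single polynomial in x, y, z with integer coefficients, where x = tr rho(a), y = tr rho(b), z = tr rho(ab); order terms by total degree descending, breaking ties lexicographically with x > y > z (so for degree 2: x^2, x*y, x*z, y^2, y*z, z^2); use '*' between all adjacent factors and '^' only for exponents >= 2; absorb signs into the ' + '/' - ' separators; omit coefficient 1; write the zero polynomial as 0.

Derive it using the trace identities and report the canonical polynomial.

trace(b a b) = trace(b) trace(a b) - trace(a)   [square of b] = y*z - x
trace(a b^3) = trace(b) trace(b a b) - trace(b a)   [square of b] = y^2*z - x*y - z
trace(b^4 a) = trace(b) trace(a b^3) - trace(a b^2)   [square of b] = y^3*z - x*y^2 - 2*y*z + x
so trace(b^2) = trace(b) trace(b) - trace(1)   [square of b] = y^2 - 2
trace(b^3) = trace(b) trace(b^2) - trace(b)   [square of b] = y^3 - 3*y
so trace(b^4) = trace(b) trace(b^3) - trace(b^2)   [square of b] = y^4 - 4*y^2 + 2
trace(a b^4 a) = trace(a) trace(b^4 a) - trace(b^4)   [square of a] = x*y^3*z - x^2*y^2 - y^4 - 2*x*y*z + x^2 + 4*y^2 - 2
trace(a b a b) = trace(a b) trace(a b) - trace(1)   [split at a repeated a] = z^2 - 2
so trace(a b a) = trace(a) trace(b a) - trace(b)   [square of a] = x*z - y
reduce: trace(b a b a b) = trace(b) trace(a b a b) - trace(a b a)   [square of b] = y*z^2 - x*z - y
so trace(b a b a b^2) = trace(b) trace(b a b a b) - trace(b a b a)   [square of b] = y^2*z^2 - x*y*z - y^2 - z^2 + 2
reduce: trace(a b^4 a b) = trace(b) trace(b a b a b^2) - trace(b a b a b)   [square of b] = y^3*z^2 - x*y^2*z - y^3 - 2*y*z^2 + x*z + 3*y
trace(b^2 a b^-1 a b^2) = trace(a b^4 a) trace(b) - trace(a b^4 a b)   [inverse elimination on b] = x*y^4*z - x^2*y^3 - y^5 - y^3*z^2 - x*y^2*z + x^2*y + 5*y^3 + 2*y*z^2 - x*z - 5*y

x*y^4*z - x^2*y^3 - y^5 - y^3*z^2 - x*y^2*z + x^2*y + 5*y^3 + 2*y*z^2 - x*z - 5*y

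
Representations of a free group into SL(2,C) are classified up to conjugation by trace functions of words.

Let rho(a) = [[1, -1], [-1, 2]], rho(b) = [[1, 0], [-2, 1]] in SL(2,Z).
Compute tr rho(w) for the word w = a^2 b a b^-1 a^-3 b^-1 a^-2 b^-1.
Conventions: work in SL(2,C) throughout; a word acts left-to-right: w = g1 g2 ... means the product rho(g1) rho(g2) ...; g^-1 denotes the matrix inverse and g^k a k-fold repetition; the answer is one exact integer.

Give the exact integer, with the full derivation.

rho(a) = [[1, -1], [-1, 2]]
... * rho(a) = [[1, -1], [-1, 2]]  ->  [[2, -3], [-3, 5]]
... * rho(b) = [[1, 0], [-2, 1]]  ->  [[8, -3], [-13, 5]]
... * rho(a) = [[1, -1], [-1, 2]]  ->  [[11, -14], [-18, 23]]
... * rho(b^-1) = [[1, 0], [2, 1]]  ->  [[-17, -14], [28, 23]]
... * rho(a^-1) = [[2, 1], [1, 1]]  ->  [[-48, -31], [79, 51]]
... * rho(a^-1) = [[2, 1], [1, 1]]  ->  [[-127, -79], [209, 130]]
... * rho(a^-1) = [[2, 1], [1, 1]]  ->  [[-333, -206], [548, 339]]
... * rho(b^-1) = [[1, 0], [2, 1]]  ->  [[-745, -206], [1226, 339]]
... * rho(a^-1) = [[2, 1], [1, 1]]  ->  [[-1696, -951], [2791, 1565]]
... * rho(a^-1) = [[2, 1], [1, 1]]  ->  [[-4343, -2647], [7147, 4356]]
... * rho(b^-1) = [[1, 0], [2, 1]]  ->  [[-9637, -2647], [15859, 4356]]
tr = -9637 + 4356 = -5281

-5281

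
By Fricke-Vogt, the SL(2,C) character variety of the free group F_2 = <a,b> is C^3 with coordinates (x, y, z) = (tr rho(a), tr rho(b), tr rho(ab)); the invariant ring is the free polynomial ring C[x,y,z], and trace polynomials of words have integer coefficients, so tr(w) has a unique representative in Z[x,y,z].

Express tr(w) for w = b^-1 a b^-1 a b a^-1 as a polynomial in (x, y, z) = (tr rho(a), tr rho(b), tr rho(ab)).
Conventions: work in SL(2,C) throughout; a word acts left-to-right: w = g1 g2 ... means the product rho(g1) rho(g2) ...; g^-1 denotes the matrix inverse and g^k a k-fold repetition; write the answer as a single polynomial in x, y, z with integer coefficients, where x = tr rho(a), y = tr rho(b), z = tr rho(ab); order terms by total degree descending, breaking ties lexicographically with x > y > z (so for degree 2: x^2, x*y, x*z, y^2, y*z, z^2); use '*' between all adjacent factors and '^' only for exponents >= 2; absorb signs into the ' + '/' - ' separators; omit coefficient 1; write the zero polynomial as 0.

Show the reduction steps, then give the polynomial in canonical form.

use: trace(b^2 a) = trace(b)*trace(a b) - trace(a)  (reduce the b square) = y*z - x
trace(b^2) = trace(b)*trace(b) - trace(1)  (reduce the b square) = y^2 - 2
trace(a b^2 a) = trace(a)*trace(b^2 a) - trace(b^2)  (reduce the a square) = x*y*z - x^2 - y^2 + 2
trace(a b a b) = trace(b a)*trace(b a) - trace(1)  (split on b) = z^2 - 2
use: trace(a b a) = trace(a)*trace(b a) - trace(b)  (reduce the a square) = x*z - y
apply: trace(a b^2 a b) = trace(b)*trace(a b a b) - trace(a b a)  (reduce the b square) = y*z^2 - x*z - y
use: trace(b a b^-1 a b) = trace(a b^2 a)*trace(b) - trace(a b^2 a b)  (eliminate b^-1) = x*y^2*z - x^2*y - y^3 - y*z^2 + x*z + 3*y
use: trace(a b a b a) = trace(a)*trace(b a b a) - trace(b a b)  (reduce the a square) = x*z^2 - y*z - x
trace(a b a b a b) = trace(b a)*trace(b a b a) - trace(b^-1 a^-1)  (split on b) = z^3 - 3*z
use: trace(b a b^-1 a b a) = trace(a b a b a)*trace(b) - trace(a b a b a b)  (eliminate b^-1) = x*y*z^2 - y^2*z - z^3 - x*y + 3*z
trace(a b^-1 a b a^-1 b) = trace(b a b^-1 a b)*trace(a) - trace(b a b^-1 a b a)  (eliminate a^-1) = x^2*y^2*z - x^3*y - x*y^3 - 2*x*y*z^2 + x^2*z + y^2*z + z^3 + 4*x*y - 3*z
apply: trace(b^-1 a b^-1 a b a^-1) = trace(a b^-1 a b a^-1)*trace(b) - trace(a b^-1 a b a^-1 b)  (eliminate b^-1) = -x^2*y^2*z + x^3*y + x*y^3 + 2*x*y*z^2 - x^2*z - y^2*z - z^3 - 3*x*y + 3*z

-x^2*y^2*z + x^3*y + x*y^3 + 2*x*y*z^2 - x^2*z - y^2*z - z^3 - 3*x*y + 3*z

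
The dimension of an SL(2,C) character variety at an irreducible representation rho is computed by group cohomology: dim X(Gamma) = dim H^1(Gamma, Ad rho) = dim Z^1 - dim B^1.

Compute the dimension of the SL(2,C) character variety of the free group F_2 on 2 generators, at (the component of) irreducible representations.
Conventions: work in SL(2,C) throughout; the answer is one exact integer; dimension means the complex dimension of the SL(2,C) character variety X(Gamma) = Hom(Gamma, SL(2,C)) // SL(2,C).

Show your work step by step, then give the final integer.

3

The free group F_2: 2 generators, no relators.
So Z^1 = (sl_2)^2 in full: dim Z^1 = 6.
Irreducibility makes the coboundary map sl_2 -> Z^1 injective (trivial centralizer), so dim B^1 = 3.
dim X = dim H^1 = dim Z^1 - dim B^1 = 6 - 3 = 3.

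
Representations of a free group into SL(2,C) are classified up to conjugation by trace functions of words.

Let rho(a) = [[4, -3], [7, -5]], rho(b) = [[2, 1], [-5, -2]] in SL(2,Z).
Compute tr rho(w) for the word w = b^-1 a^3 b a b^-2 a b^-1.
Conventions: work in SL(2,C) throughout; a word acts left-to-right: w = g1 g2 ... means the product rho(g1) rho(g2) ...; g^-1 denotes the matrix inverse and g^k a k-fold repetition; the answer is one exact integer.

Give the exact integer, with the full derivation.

-40

rho(b^-1) = [[-2, -1], [5, 2]]
... * rho(a) = [[4, -3], [7, -5]]  ->  [[-15, 11], [34, -25]]
... * rho(a) = [[4, -3], [7, -5]]  ->  [[17, -10], [-39, 23]]
... * rho(a) = [[4, -3], [7, -5]]  ->  [[-2, -1], [5, 2]]
... * rho(b) = [[2, 1], [-5, -2]]  ->  [[1, 0], [0, 1]]
... * rho(a) = [[4, -3], [7, -5]]  ->  [[4, -3], [7, -5]]
... * rho(b^-1) = [[-2, -1], [5, 2]]  ->  [[-23, -10], [-39, -17]]
... * rho(b^-1) = [[-2, -1], [5, 2]]  ->  [[-4, 3], [-7, 5]]
... * rho(a) = [[4, -3], [7, -5]]  ->  [[5, -3], [7, -4]]
... * rho(b^-1) = [[-2, -1], [5, 2]]  ->  [[-25, -11], [-34, -15]]
tr = -25 + -15 = -40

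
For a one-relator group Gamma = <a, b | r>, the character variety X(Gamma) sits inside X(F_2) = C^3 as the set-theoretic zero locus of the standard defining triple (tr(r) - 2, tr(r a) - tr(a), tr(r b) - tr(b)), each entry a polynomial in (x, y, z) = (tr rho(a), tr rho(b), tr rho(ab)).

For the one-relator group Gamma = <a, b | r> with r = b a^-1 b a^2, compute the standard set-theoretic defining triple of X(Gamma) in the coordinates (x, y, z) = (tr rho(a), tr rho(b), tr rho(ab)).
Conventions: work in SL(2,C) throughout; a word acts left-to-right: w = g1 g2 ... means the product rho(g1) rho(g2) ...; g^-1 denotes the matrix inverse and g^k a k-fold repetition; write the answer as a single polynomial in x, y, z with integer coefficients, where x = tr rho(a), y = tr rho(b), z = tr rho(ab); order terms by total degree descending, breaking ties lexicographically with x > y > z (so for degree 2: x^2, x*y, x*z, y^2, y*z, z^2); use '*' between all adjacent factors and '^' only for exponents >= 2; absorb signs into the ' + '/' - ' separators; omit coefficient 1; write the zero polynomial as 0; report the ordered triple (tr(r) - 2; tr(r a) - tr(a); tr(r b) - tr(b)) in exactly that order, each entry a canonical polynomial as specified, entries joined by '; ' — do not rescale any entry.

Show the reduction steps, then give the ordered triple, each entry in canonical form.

x^2*y*z - x^3 - x*y^2 - x*z^2 + y*z + 3*x - 2; x^3*y*z - x^4 - x^2*y^2 - x^2*z^2 + 4*x^2 + z^2 - x - 2; x^2*y^2*z - x^3*y - x*y^3 - x*y*z^2 + y^2*z + 3*x*y - y - z

trace(b^2 a) = trace(b) trace(a b) - trace(a) = y*z - x
next, trace(b^2) = trace(b) trace(b) - trace(1) = y^2 - 2
trace(b a^2 b) = trace(a) trace(b^2 a) - trace(b^2) = x*y*z - x^2 - y^2 + 2
next, trace(b a b a) = trace(b a) trace(b a) - trace(1) = z^2 - 2
next, trace(b a^2 b a) = trace(a) trace(b a b a) - trace(b a b) = x*z^2 - y*z - x
trace(b a^-1 b a^2) = trace(b a^2 b) trace(a) - trace(b a^2 b a) = x^2*y*z - x^3 - x*y^2 - x*z^2 + y*z + 3*x
next, trace(b a^3 b) = trace(a) trace(b^2 a^2) - trace(b^2 a) = x^2*y*z - x^3 - x*y^2 - y*z + 3*x
trace(b a^3 b a) = trace(a) trace(a b a b a) - trace(a b a b) = x^2*z^2 - x*y*z - x^2 - z^2 + 2
trace(b a^-1 b a^3) = trace(b a^3 b) trace(a) - trace(b a^3 b a) = x^3*y*z - x^4 - x^2*y^2 - x^2*z^2 + 4*x^2 + z^2 - 2
trace(b a^2) = trace(a) trace(b a) - trace(b) = x*z - y
trace(b a^2 b^2) = trace(b) trace(b a^2 b) - trace(b a^2) = x*y^2*z - x^2*y - y^3 - x*z + 3*y
trace(a b a^2) = trace(a) trace(a b a) - trace(a b) = x^2*z - x*y - z
trace(b a^2 b^2 a) = trace(b) trace(a b a^2 b) - trace(a b a^2) = x*y*z^2 - x^2*z - y^2*z + z
trace(b a^-1 b a^2 b) = trace(b a^2 b^2) trace(a) - trace(b a^2 b^2 a) = x^2*y^2*z - x^3*y - x*y^3 - x*y*z^2 + y^2*z + 3*x*y - z
assemble the triple (trace(r) - 2; trace(r a) - x; trace(r b) - y)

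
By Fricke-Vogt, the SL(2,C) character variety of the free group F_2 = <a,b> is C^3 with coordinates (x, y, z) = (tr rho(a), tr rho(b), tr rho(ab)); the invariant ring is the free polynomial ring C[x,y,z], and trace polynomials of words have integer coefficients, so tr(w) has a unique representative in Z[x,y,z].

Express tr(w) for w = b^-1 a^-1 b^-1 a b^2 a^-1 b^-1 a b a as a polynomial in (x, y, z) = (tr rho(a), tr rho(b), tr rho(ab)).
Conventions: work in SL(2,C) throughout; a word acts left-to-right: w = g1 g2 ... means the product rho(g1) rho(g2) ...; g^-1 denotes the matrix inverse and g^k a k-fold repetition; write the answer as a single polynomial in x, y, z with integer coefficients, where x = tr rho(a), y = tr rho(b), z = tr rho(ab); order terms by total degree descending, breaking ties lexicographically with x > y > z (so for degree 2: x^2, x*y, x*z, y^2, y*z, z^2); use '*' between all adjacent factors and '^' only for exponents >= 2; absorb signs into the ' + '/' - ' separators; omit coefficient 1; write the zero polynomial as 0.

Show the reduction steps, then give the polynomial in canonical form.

-x^2*y^3*z^3 + 2*x^3*y^2*z^2 + 2*x*y^4*z^2 + 2*x*y^2*z^4 - x^4*y*z - 3*x^2*y^3*z - 2*x^2*y*z^3 - y^5*z - 2*y^3*z^3 - y*z^5 + x^3*y^2 + x*y^4 - 5*x*y^2*z^2 + 6*x^2*y*z + 6*y^3*z + 6*y*z^3 - 4*x*y^2 - 8*y*z + x

trace(a b^2) = trace(b)*trace(a b) - trace(a) = y*z - x
apply: trace(b^2) = trace(b)*trace(b) - trace(1) = y^2 - 2
apply: trace(a^2 b^2) = trace(a)*trace(b^2 a) - trace(b^2) = x*y*z - x^2 - y^2 + 2
apply: trace(a^2 b) = trace(a)*trace(b a) - trace(b) = x*z - y
apply: trace(b a^2 b^2) = trace(b)*trace(a^2 b^2) - trace(a^2 b) = x*y^2*z - x^2*y - y^3 - x*z + 3*y
use: trace(b a b a) = trace(b a)*trace(b a) - trace(1) = z^2 - 2
trace(a b a^2 b) = trace(a)*trace(b a b a) - trace(b a b) = x*z^2 - y*z - x
trace(a b a^2) = trace(a)*trace(a b a) - trace(a b) = x^2*z - x*y - z
use: trace(b a^2 b^2 a) = trace(b)*trace(a b a^2 b) - trace(a b a^2) = x*y*z^2 - x^2*z - y^2*z + z
trace(a^2 b^2 a^-1 b) = trace(b a^2 b^2)*trace(a) - trace(b a^2 b^2 a) = x^2*y^2*z - x^3*y - x*y^3 - x*y*z^2 + y^2*z + 3*x*y - z
use: trace(a b^2 a^-1 b^-1 a) = trace(a^2 b^2 a^-1)*trace(b) - trace(a^2 b^2 a^-1 b) = -x^2*y^2*z + x^3*y + x*y^3 + x*y*z^2 - 4*x*y + z
apply: trace(a b a b^2) = trace(b)*trace(a b a b) - trace(a b a) = y*z^2 - x*z - y
trace(b a b^2) = trace(b)*trace(a b^2) - trace(a b) = y^2*z - x*y - z
trace(a^2 b a b^2) = trace(a)*trace(b a b^2 a) - trace(b a b^2) = x*y*z^2 - x^2*z - y^2*z + z
use: trace(a b a b^3 a) = trace(b)*trace(a^2 b a b^2) - trace(a^2 b a b) = x*y^2*z^2 - x^2*y*z - y^3*z - x*z^2 + 2*y*z + x
trace(a b a b a b) = trace(b a b a)*trace(b a) - trace(a b) = z^3 - 3*z
apply: trace(a b a b a b^2) = trace(b)*trace(a b a b a b) - trace(a b a b a) = y*z^3 - x*z^2 - 2*y*z + x
apply: trace(a b a b^3 a b) = trace(b)*trace(a b a b a b^2) - trace(a b a b a b) = y^2*z^3 - x*y*z^2 - 2*y^2*z - z^3 + x*y + 3*z
apply: trace(b^-1 a b a b^3 a) = trace(a b a b^3 a)*trace(b) - trace(a b a b^3 a b) = x*y^3*z^2 - x^2*y^2*z - y^4*z - y^2*z^3 + 4*y^2*z + z^3 - 3*z
apply: trace(b^2 a^-1 b^-1 a b a b) = trace(b^-1 a b a b^3)*trace(a) - trace(b^-1 a b a b^3 a) = -x*y^3*z^2 + x^2*y^2*z + y^4*z + y^2*z^3 + x*y*z^2 - x^2*z - 4*y^2*z - z^3 - x*y + 3*z
trace(b a b a b a b a) = trace(a b a b)*trace(a b a b) - trace(1) = z^4 - 4*z^2 + 2
use: trace(a b a b a^-1 b a b) = trace(b a b a b a b)*trace(a) - trace(b a b a b a b a) = x*y*z^3 - x^2*z^2 - z^4 - 2*x*y*z + x^2 + 4*z^2 - 2
use: trace(b a b^2 a b^2 a) = trace(b)*trace(a b^2 a b a b) - trace(a b^2 a b a) = y^2*z^3 - 2*x*y*z^2 + x^2*z - y^2*z + x*y - z
trace(a b^2 a b^2) = trace(b)*trace(a b^2 a b) - trace(a b^2 a) = y^2*z^2 - 2*x*y*z + x^2 - 2
trace(b a b^2 a b^2) = trace(b)*trace(a b^2 a b^2) - trace(a b^2 a b) = y^3*z^2 - 2*x*y^2*z + x^2*y - y*z^2 + x*z - y
apply: trace(b a b^2 a^2 b a b) = trace(a)*trace(b a b^2 a b^2 a) - trace(b a b^2 a b^2) = x*y^2*z^3 - 2*x^2*y*z^2 - y^3*z^2 + x^3*z + x*y^2*z + y*z^2 - 2*x*z + y
trace(a^2 b a b a b a b) = trace(a)*trace(b a b a b a b a) - trace(b a b a b a b) = x*z^4 - y*z^3 - 3*x*z^2 + 2*y*z + x
apply: trace(b a b a b a^2) = trace(a)*trace(b a b a b a) - trace(b a b a b) = x*z^3 - y*z^2 - 2*x*z + y
use: trace(a^2 b a b a b a) = trace(a)*trace(b a b a b a^2) - trace(b a b a b a) = x^2*z^3 - x*y*z^2 - 2*x^2*z - z^3 + x*y + 3*z
trace(b a b^2 a^2 b a b a) = trace(b)*trace(a^2 b a b a b a b) - trace(a^2 b a b a b a) = x*y*z^4 - x^2*z^3 - y^2*z^3 - 2*x*y*z^2 + 2*x^2*z + 2*y^2*z + z^3 - 3*z
trace(a b a b a^-1 b a b^2 a) = trace(b a b^2 a^2 b a b)*trace(a) - trace(b a b^2 a^2 b a b a) = x^2*y^2*z^3 - 2*x^3*y*z^2 - x*y^3*z^2 - x*y*z^4 + x^4*z + x^2*y^2*z + x^2*z^3 + y^2*z^3 + 3*x*y*z^2 - 4*x^2*z - 2*y^2*z - z^3 + x*y + 3*z
use: trace(a b^2 a b a b a b) = trace(b)*trace(a b a b a b a b) - trace(a b a b a b a) = y*z^4 - x*z^3 - 3*y*z^2 + 2*x*z + y
use: trace(b^2 a b a b) = trace(b)*trace(a b a b^2) - trace(a b a b) = y^2*z^2 - x*y*z - y^2 - z^2 + 2
trace(a b^2 a b a b a) = trace(a)*trace(b^2 a b a b a) - trace(b^2 a b a b) = x*y*z^3 - x^2*z^2 - y^2*z^2 - x*y*z + x^2 + y^2 + z^2 - 2
trace(b a b^2 a b a b a b) = trace(b)*trace(a b^2 a b a b a b) - trace(a b^2 a b a b a) = y^2*z^4 - 2*x*y*z^3 + x^2*z^2 - 2*y^2*z^2 + 3*x*y*z - x^2 - z^2 + 2
apply: trace(a b a b a b a b a b) = trace(b a b a b a)*trace(b a b a) - trace(a b) = z^5 - 5*z^3 + 5*z
apply: trace(b a b^2 a b a b a b a) = trace(b)*trace(a b a b a b a b a b) - trace(a b a b a b a b a) = y*z^5 - x*z^4 - 4*y*z^3 + 3*x*z^2 + 3*y*z - x
use: trace(a b a b a^-1 b a b^2 a b) = trace(b a b^2 a b a b a b)*trace(a) - trace(b a b^2 a b a b a b a) = x*y^2*z^4 - 2*x^2*y*z^3 - y*z^5 + x^3*z^2 - 2*x*y^2*z^2 + x*z^4 + 3*x^2*y*z + 4*y*z^3 - x^3 - 4*x*z^2 - 3*y*z + 3*x
trace(b^-1 a b a b a^-1 b a b^2 a) = trace(a b a b a^-1 b a b^2 a)*trace(b) - trace(a b a b a^-1 b a b^2 a b) = x^2*y^3*z^3 - 2*x^3*y^2*z^2 - x*y^4*z^2 - 2*x*y^2*z^4 + x^4*y*z + x^2*y^3*z + 3*x^2*y*z^3 + y^3*z^3 + y*z^5 - x^3*z^2 + 5*x*y^2*z^2 - x*z^4 - 7*x^2*y*z - 2*y^3*z - 5*y*z^3 + x^3 + x*y^2 + 4*x*z^2 + 6*y*z - 3*x
use: trace(a b^2 a^-1 b^-1 a b a b a^-1 b) = trace(b^-1 a b a b a^-1 b a b^2)*trace(a) - trace(b^-1 a b a b a^-1 b a b^2 a) = -x^2*y^3*z^3 + 2*x^3*y^2*z^2 + x*y^4*z^2 + 2*x*y^2*z^4 - x^4*y*z - x^2*y^3*z - 2*x^2*y*z^3 - y^3*z^3 - y*z^5 - 5*x*y^2*z^2 + 5*x^2*y*z + 2*y^3*z + 5*y*z^3 - x*y^2 - 6*y*z + x
apply: trace(a^-1 b^-1 a b^2 a^-1 b^-1 a b a b) = trace(a b^2 a^-1 b^-1 a b a b a^-1)*trace(b) - trace(a b^2 a^-1 b^-1 a b a b a^-1 b) = x^2*y^3*z^3 - 2*x^3*y^2*z^2 - 2*x*y^4*z^2 - 2*x*y^2*z^4 + x^4*y*z + 2*x^2*y^3*z + 2*x^2*y*z^3 + y^5*z + 2*y^3*z^3 + y*z^5 + 6*x*y^2*z^2 - 6*x^2*y*z - 6*y^3*z - 6*y*z^3 + 9*y*z - x
use: trace(b^-1 a^-1 b^-1 a b^2 a^-1 b^-1 a b a) = trace(a^-1 b^-1 a b^2 a^-1 b^-1 a b a)*trace(b) - trace(a^-1 b^-1 a b^2 a^-1 b^-1 a b a b) = -x^2*y^3*z^3 + 2*x^3*y^2*z^2 + 2*x*y^4*z^2 + 2*x*y^2*z^4 - x^4*y*z - 3*x^2*y^3*z - 2*x^2*y*z^3 - y^5*z - 2*y^3*z^3 - y*z^5 + x^3*y^2 + x*y^4 - 5*x*y^2*z^2 + 6*x^2*y*z + 6*y^3*z + 6*y*z^3 - 4*x*y^2 - 8*y*z + x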